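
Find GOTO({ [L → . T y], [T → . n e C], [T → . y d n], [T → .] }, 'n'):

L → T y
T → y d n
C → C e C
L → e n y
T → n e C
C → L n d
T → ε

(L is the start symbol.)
GOTO(I, 'n') = CLOSURE({ [A → αX.β] : [A → α.Xβ] ∈ I, X = 'n' })

Items with dot before 'n', with the dot advanced:
  [T → . n e C] → [T → n . e C]
Closure adds nothing (no advanced item has the dot before a non-terminal).

GOTO = { [T → n . e C] }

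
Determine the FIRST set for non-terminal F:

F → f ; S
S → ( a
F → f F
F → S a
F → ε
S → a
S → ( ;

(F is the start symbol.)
{ '(', 'a', 'f', ε }

To compute FIRST(F), examine every production with F on the left-hand side, reading each right-hand side left to right until a non-nullable symbol is reached.

FIRST sets of the other non-terminals involved (by the same procedure, iterated to a fixed point):
  FIRST(S) = { '(', 'a' }

From F → f ; S:
  - f is a terminal: add 'f' and stop
From F → f F:
  - f is a terminal: add 'f' and stop
From F → S a:
  - S is a non-terminal: add FIRST(S) \ {ε} = { '(', 'a' }
    S is not nullable, so stop
From F → ε:
  - ε-production, so ε ∈ FIRST(F)

Collecting: FIRST(F) = { '(', 'a', 'f', ε }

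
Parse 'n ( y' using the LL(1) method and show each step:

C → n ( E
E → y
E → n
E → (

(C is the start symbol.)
LL(1) parsing maintains a stack (initially the start symbol over $) and the input. At each step: if the stack top is a terminal, match it against the current input token; if it is a non-terminal N, replace it with the RHS of M[N, lookahead] (the unique production whose predict set contains the lookahead).

Stack is shown with the top on the left.

Stack    Input    Action
------------------------
C $      n ( y $  output C → n ( E
n ( E $  n ( y $  match 'n'
( E $    ( y $    match '('
E $      y $      output E → y
y $      y $      match 'y'
$        $        accept

The string is accepted.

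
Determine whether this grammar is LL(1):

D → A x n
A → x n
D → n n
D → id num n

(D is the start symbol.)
Yes, the grammar is LL(1).

Relevant sets:
  FIRST(A) = { 'x' }

For D:
  PREDICT(D → A x n) = { 'x' }
  PREDICT(D → n n) = { 'n' }
  PREDICT(D → id num n) = { 'id' }
A has a single production, so nothing to check there.

All predict sets are disjoint. The grammar IS LL(1).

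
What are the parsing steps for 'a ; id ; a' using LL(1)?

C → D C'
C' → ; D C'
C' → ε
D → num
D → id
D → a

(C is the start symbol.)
Stack is shown with the top on the left.

Stack     Input         Action
------------------------------
C $       a ; id ; a $  output C → D C'
D C' $    a ; id ; a $  output D → a
a C' $    a ; id ; a $  match 'a'
C' $      ; id ; a $    output C' → ; D C'
; D C' $  ; id ; a $    match ';'
D C' $    id ; a $      output D → id
id C' $   id ; a $      match 'id'
C' $      ; a $         output C' → ; D C'
; D C' $  ; a $         match ';'
D C' $    a $           output D → a
a C' $    a $           match 'a'
C' $      $             output C' → ε
$         $             accept

The string is accepted.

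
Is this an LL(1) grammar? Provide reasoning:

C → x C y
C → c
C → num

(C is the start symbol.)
Yes, the grammar is LL(1).

For C:
  PREDICT(C → x C y) = { 'x' }
  PREDICT(C → c) = { 'c' }
  PREDICT(C → num) = { 'num' }

All predict sets are disjoint. The grammar IS LL(1).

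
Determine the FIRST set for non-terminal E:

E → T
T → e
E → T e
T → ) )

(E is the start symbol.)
FIRST sets of the other non-terminals involved (by the same procedure, iterated to a fixed point):
  FIRST(T) = { ')', 'e' }

From E → T:
  - T is a non-terminal: add FIRST(T) \ {ε} = { ')', 'e' }
    T is not nullable, so stop
From E → T e:
  - T is a non-terminal: add FIRST(T) \ {ε} = { ')', 'e' }
    T is not nullable, so stop

Collecting: FIRST(E) = { ')', 'e' }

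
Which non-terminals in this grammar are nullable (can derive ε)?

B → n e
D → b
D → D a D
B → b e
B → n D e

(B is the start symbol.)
None

A non-terminal is nullable if it can derive ε (the empty string): either it has an ε-production, or it has a production whose right-hand side consists entirely of nullable non-terminals.

There are no ε-productions, so no non-terminal can derive ε.
No non-terminals are nullable.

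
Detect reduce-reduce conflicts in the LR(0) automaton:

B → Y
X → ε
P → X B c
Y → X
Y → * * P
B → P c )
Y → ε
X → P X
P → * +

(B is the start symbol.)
Yes — I0: [X → .] vs [Y → .]; I4: [X → .] vs [Y → .]; I10: [X → .] vs [X → P X .]; I15: [X → .] vs [Y → * * P .]; I16: [X → .] vs [Y → .]

Augment with B' → B and build the canonical LR(0) collection (I0 = CLOSURE({[B' → . B]}), then GOTO on every symbol after a dot until no new states appear). It has 17 states:
  I0: { [B → . P c )], [B → . Y], [B' → . B], [P → . * +], [P → . X B c], [X → . P X], [X → .], [Y → . * * P], [Y → . X], [Y → .] }  — shift, 2 reduces
  I1: { [P → * . +], [Y → * . * P] }  — shift
  I2: { [B' → B .] }  — accept
  I3: { [B → P . c )], [P → . * +], [P → . X B c], [X → . P X], [X → .], [X → P . X] }  — shift, reduce
  I4: { [B → . P c )], [B → . Y], [P → . * +], [P → . X B c], [P → X . B c], [X → . P X], [X → .], [Y → . * * P], [Y → . X], [Y → .], [Y → X .] }  — shift, 3 reduces
  I5: { [B → Y .] }  — reduce
  I6: { [P → X B . c] }  — shift
  I7: { [P → X B c .] }  — reduce
  I8: { [P → * . +] }  — shift
  I9: { [P → . * +], [P → . X B c], [X → . P X], [X → .], [X → P . X] }  — shift, reduce
  I10: { [B → . P c )], [B → . Y], [P → . * +], [P → . X B c], [P → X . B c], [X → . P X], [X → .], [X → P X .], [Y → . * * P], [Y → . X], [Y → .] }  — shift, 3 reduces
  I11: { [B → P c . )] }  — shift
  I12: { [B → P c ) .] }  — reduce
  I13: { [P → * + .] }  — reduce
  I14: { [P → . * +], [P → . X B c], [X → . P X], [X → .], [Y → * * . P] }  — shift, reduce
  I15: { [P → . * +], [P → . X B c], [X → . P X], [X → .], [X → P . X], [Y → * * P .] }  — shift, 2 reduces
  I16: { [B → . P c )], [B → . Y], [P → . * +], [P → . X B c], [P → X . B c], [X → . P X], [X → .], [Y → . * * P], [Y → . X], [Y → .] }  — shift, 2 reduces

I0 contains complete items [X → .], [Y → .] — reduce-reduce conflict.
I4 contains complete items [X → .], [Y → .], [Y → X .] — reduce-reduce conflict.
I10 contains complete items [X → .], [X → P X .], [Y → .] — reduce-reduce conflict.
I15 contains complete items [X → .], [Y → * * P .] — reduce-reduce conflict.
I16 contains complete items [X → .], [Y → .] — reduce-reduce conflict.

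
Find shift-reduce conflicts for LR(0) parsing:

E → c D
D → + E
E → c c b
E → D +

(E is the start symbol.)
A shift-reduce conflict occurs when an LR(0) state has both:
  - a complete (reduce) item [A → α .] (dot at the end), and
  - a shift item [B → β . c γ] (dot before a terminal).

Augment with E' → E and build the canonical LR(0) collection (I0 = CLOSURE({[E' → . E]}), then GOTO on every symbol after a dot until no new states appear). It has 10 states:
  I0: { [D → . + E], [E → . D +], [E → . c D], [E → . c c b], [E' → . E] }  — shift
  I1: { [D → + . E], [D → . + E], [E → . D +], [E → . c D], [E → . c c b] }  — shift
  I2: { [E → D . +] }  — shift
  I3: { [E' → E .] }  — accept
  I4: { [D → . + E], [E → c . D], [E → c . c b] }  — shift
  I5: { [E → c D .] }  — reduce
  I6: { [E → c c . b] }  — shift
  I7: { [E → c c b .] }  — reduce
  I8: { [E → D + .] }  — reduce
  I9: { [D → + E .] }  — reduce

No state contains both a complete item and a shift item.

Answer: No shift-reduce conflicts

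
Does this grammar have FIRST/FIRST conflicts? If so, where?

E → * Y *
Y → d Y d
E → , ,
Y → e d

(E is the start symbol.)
A FIRST/FIRST conflict occurs when two productions N → α and N → β for the same non-terminal have FIRST(α) ∩ FIRST(β) ≠ ∅ (with ε ∈ FIRST of a nullable right-hand side, so two nullable alternatives also conflict).

Productions for E:
  E → * Y *: FIRST = { '*' }
  E → , ,: FIRST = { ',' }
Productions for Y:
  Y → d Y d: FIRST = { 'd' }
  Y → e d: FIRST = { 'e' }

All alternatives of each non-terminal have pairwise disjoint FIRST sets.

Answer: No FIRST/FIRST conflicts.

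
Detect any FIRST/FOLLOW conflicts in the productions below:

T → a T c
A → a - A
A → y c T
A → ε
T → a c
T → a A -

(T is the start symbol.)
A FIRST/FOLLOW conflict occurs when a non-terminal N has a nullable alternative N → β (β ⇒* ε) and another alternative N → α with FIRST(α) ∩ FOLLOW(N) ≠ ∅: on such a lookahead the parser cannot decide between expanding α and letting N vanish via β.

Nullable non-terminals: A.

A: nullable alternative(s) A → ε; FOLLOW(A) = { '-' }
  A → a - A: FIRST \ {ε} = { 'a' } — disjoint from FOLLOW(A)
  A → y c T: FIRST \ {ε} = { 'y' } — disjoint from FOLLOW(A)
  A → ε: FIRST \ {ε} = { } — this is the only nullable alternative, skip

T has no nullable alternative, so no FIRST/FOLLOW check is needed there.

No FIRST/FOLLOW conflicts found.

Answer: No FIRST/FOLLOW conflicts.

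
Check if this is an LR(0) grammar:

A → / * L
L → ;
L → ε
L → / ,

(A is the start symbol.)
No. Shift-reduce conflict between [L → .] and [L → . / ,]

Augment with A' → A and build the canonical LR(0) collection (I0 = CLOSURE({[A' → . A]}), then GOTO on every symbol after a dot until no new states appear). It has 8 states:
  I0: { [A → . / * L], [A' → . A] }  — shift
  I1: { [A → / . * L] }  — shift
  I2: { [A' → A .] }  — accept
  I3: { [A → / * . L], [L → . / ,], [L → . ;], [L → .] }  — shift, reduce
  I4: { [L → / . ,] }  — shift
  I5: { [L → ; .] }  — reduce
  I6: { [A → / * L .] }  — reduce
  I7: { [L → / , .] }  — reduce

Conflict in state I3:
  Shift-reduce conflict between [L → .] and [L → . / ,]
So the grammar is NOT LR(0).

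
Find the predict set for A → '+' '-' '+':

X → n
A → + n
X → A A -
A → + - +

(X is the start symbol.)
{ '+' }

PREDICT(A → '+' '-' '+') = (FIRST(RHS) \ {ε}) ∪ (FOLLOW(A) if ε ∈ FIRST(RHS), i.e. RHS ⇒* ε)
FIRST('+' '-' '+') = { '+' }
ε ∉ FIRST('+' '-' '+'), so FOLLOW(A) is not added.
PREDICT(A → '+' '-' '+') = { '+' }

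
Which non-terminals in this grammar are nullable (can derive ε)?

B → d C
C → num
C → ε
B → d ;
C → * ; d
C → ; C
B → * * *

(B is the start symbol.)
{ 'C' }

A non-terminal is nullable if it can derive ε (the empty string): either it has an ε-production, or it has a production whose right-hand side consists entirely of nullable non-terminals.

ε-productions: C → ε
So C is immediately nullable.
No further non-terminal can be added: every production for the remaining non-terminals contains a terminal or a non-nullable non-terminal.
Nullable = { 'C' }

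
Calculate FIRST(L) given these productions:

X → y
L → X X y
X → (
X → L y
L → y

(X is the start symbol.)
{ '(', 'y' }

FIRST sets of the other non-terminals involved (by the same procedure, iterated to a fixed point):
  FIRST(X) = { '(', 'y' }

From L → X X y:
  - X is a non-terminal: add FIRST(X) \ {ε} = { '(', 'y' }
    X is not nullable, so stop
From L → y:
  - y is a terminal: add 'y' and stop

Collecting: FIRST(L) = { '(', 'y' }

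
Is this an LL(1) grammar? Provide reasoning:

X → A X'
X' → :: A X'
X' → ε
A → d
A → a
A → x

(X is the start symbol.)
Yes, the grammar is LL(1).

A grammar is LL(1) if for each non-terminal N with multiple productions, the predict sets of those productions are pairwise disjoint, where PREDICT(N → α) = (FIRST(α) \ {ε}) ∪ (FOLLOW(N) if α ⇒* ε).

Relevant sets:
  FOLLOW(X') = { $ }

For X':
  PREDICT(X' → :: A X') = { '::' }
  PREDICT(X' → ε) = { $ }
For A:
  PREDICT(A → d) = { 'd' }
  PREDICT(A → a) = { 'a' }
  PREDICT(A → x) = { 'x' }
X has a single production, so nothing to check there.

All predict sets are disjoint. The grammar IS LL(1).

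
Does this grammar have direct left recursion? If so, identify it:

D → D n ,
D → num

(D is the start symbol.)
Direct left recursion occurs when N → N α for some non-terminal N (the right-hand side begins with the left-hand side itself).

D → D n ,: LEFT RECURSIVE (starts with D)
D → num: starts with num

The grammar has direct left recursion on: D.

Answer: Yes, D is left-recursive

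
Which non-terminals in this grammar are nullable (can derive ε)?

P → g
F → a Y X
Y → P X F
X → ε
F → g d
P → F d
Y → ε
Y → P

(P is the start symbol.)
{ 'X', 'Y' }

A non-terminal is nullable if it can derive ε (the empty string): either it has an ε-production, or it has a production whose right-hand side consists entirely of nullable non-terminals.

ε-productions: X → ε, Y → ε
So X, Y are immediately nullable.
No further non-terminal can be added: every production for the remaining non-terminals contains a terminal or a non-nullable non-terminal.
Nullable = { 'X', 'Y' }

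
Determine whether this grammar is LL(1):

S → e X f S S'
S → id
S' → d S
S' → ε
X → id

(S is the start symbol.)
No. Predict set conflict for S': { 'd' }

A grammar is LL(1) if for each non-terminal N with multiple productions, the predict sets of those productions are pairwise disjoint, where PREDICT(N → α) = (FIRST(α) \ {ε}) ∪ (FOLLOW(N) if α ⇒* ε).

Relevant sets:
  FOLLOW(S') = { $, 'd' }

For S:
  PREDICT(S → e X f S S') = { 'e' }
  PREDICT(S → id) = { 'id' }
For S':
  PREDICT(S' → d S) = { 'd' }
  PREDICT(S' → ε) = { $, 'd' }
X has a single production, so nothing to check there.

Conflict found: Predict set conflict for S': { 'd' }
The grammar is NOT LL(1).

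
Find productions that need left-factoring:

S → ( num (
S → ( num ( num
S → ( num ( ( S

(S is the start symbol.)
Left-factoring is needed when two productions for the same non-terminal
share a common prefix on the right-hand side.

Productions for S:
  S → ( num (
  S → ( num ( num
  S → ( num ( ( S

Found common prefix '( num (' in productions for S

Answer: Yes, S has productions with common prefix '( num ('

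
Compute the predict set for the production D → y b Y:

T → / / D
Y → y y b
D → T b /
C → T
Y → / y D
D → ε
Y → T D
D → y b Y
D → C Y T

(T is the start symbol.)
{ 'y' }

PREDICT(D → y b Y) = (FIRST(RHS) \ {ε}) ∪ (FOLLOW(D) if ε ∈ FIRST(RHS), i.e. RHS ⇒* ε)
FIRST(y b Y) = { 'y' }
ε ∉ FIRST(y b Y), so FOLLOW(D) is not added.
PREDICT(D → y b Y) = { 'y' }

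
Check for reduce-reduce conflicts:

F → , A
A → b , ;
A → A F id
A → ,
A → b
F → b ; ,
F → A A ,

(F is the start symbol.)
Augment with F' → F and build the canonical LR(0) collection (I0 = CLOSURE({[F' → . F]}), then GOTO on every symbol after a dot until no new states appear). It has 16 states:
  I0: { [A → . ,], [A → . A F id], [A → . b , ;], [A → . b], [F → . , A], [F → . A A ,], [F → . b ; ,], [F' → . F] }  — shift
  I1: { [A → , .], [A → . ,], [A → . A F id], [A → . b , ;], [A → . b], [F → , . A] }  — shift, reduce
  I2: { [A → . ,], [A → . A F id], [A → . b , ;], [A → . b], [A → A . F id], [F → . , A], [F → . A A ,], [F → . b ; ,], [F → A . A ,] }  — shift
  I3: { [F' → F .] }  — accept
  I4: { [A → b . , ;], [A → b .], [F → b . ; ,] }  — shift, reduce
  I5: { [A → b , . ;] }  — shift
  I6: { [F → b ; . ,] }  — shift
  I7: { [F → b ; , .] }  — reduce
  I8: { [A → b , ; .] }  — reduce
  I9: { [A → . ,], [A → . A F id], [A → . b , ;], [A → . b], [A → A . F id], [F → . , A], [F → . A A ,], [F → . b ; ,], [F → A . A ,], [F → A A . ,] }  — shift
  I10: { [A → A F . id] }  — shift
  I11: { [A → A F id .] }  — reduce
  I12: { [A → , .], [A → . ,], [A → . A F id], [A → . b , ;], [A → . b], [F → , . A], [F → A A , .] }  — shift, 2 reduces
  I13: { [A → , .] }  — reduce
  I14: { [A → . ,], [A → . A F id], [A → . b , ;], [A → . b], [A → A . F id], [F → , A .], [F → . , A], [F → . A A ,], [F → . b ; ,] }  — shift, reduce
  I15: { [A → b . , ;], [A → b .] }  — shift, reduce

I12 contains complete items [A → , .], [F → A A , .] — reduce-reduce conflict.

Answer: Yes — I12: [A → , .] vs [F → A A , .]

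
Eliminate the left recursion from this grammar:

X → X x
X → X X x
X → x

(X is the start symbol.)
X is directly left-recursive. The standard transformation for
  A → A α₁ | ... | A α_m | β₁ | ... | β_n
is
  A  → β₁ A' | ... | β_n A'
  A' → α₁ A' | ... | α_m A' | ε

X → x becomes X → x X'
X → X x becomes X' → x X'
X → X X x becomes X' → X x X'
Add X' → ε

Resulting grammar:
X → x X'
X' → x X'
X' → X x X'
X' → ε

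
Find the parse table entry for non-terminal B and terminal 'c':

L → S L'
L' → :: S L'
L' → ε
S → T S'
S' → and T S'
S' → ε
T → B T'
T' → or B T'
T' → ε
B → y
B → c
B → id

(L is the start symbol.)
B → c

To find M[B, 'c'], we find productions for B where 'c' is in the predict set (PREDICT(N → α) = (FIRST(α) \ {ε}) ∪ (FOLLOW(N) if α ⇒* ε)).

B → y: PREDICT = { 'y' }
B → c: PREDICT = { 'c' }
  'c' is in predict set, so this production goes in M[B, 'c']
B → id: PREDICT = { 'id' }

M[B, 'c'] = B → c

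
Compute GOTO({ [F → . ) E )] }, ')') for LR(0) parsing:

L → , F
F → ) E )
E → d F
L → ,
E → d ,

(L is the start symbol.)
{ [E → . d ,], [E → . d F], [F → ) . E )] }

GOTO(I, ')') = CLOSURE({ [A → αX.β] : [A → α.Xβ] ∈ I, X = ')' })

Items with dot before ')', with the dot advanced:
  [F → . ) E )] → [F → ) . E )]
Closure of the advanced items:
  [F → ) . E )] has the dot before E: add [E → . d F], [E → . d ,]

GOTO = { [E → . d ,], [E → . d F], [F → ) . E )] }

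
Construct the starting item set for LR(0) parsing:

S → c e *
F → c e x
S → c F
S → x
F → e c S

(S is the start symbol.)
First, augment the grammar with S' → S
I₀ = CLOSURE({ [S' → . S] }):
  [S' → . S] has the dot before S: add [S → . c e *], [S → . c F], [S → . x]
No further items can be added.

I₀ = { [S → . c F], [S → . c e *], [S → . x], [S' → . S] }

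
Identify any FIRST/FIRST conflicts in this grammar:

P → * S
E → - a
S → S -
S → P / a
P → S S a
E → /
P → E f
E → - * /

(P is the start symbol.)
FIRST sets of the non-terminals at (or reachable through a nullable prefix from) the front of some alternative:
  FIRST(S) = { '*', '-', '/' }
  FIRST(E) = { '-', '/' }
  FIRST(P) = { '*', '-', '/' }

Productions for P:
  P → * S: FIRST = { '*' }
  P → S S a: FIRST = { '*', '-', '/' }
  P → E f: FIRST = { '-', '/' }
Productions for E:
  E → - a: FIRST = { '-' }
  E → /: FIRST = { '/' }
  E → - * /: FIRST = { '-' }
Productions for S:
  S → S -: FIRST = { '*', '-', '/' }
  S → P / a: FIRST = { '*', '-', '/' }

Conflict for P: P → * S and P → S S a
  Overlap: { '*' }
Conflict for P: P → S S a and P → E f
  Overlap: { '-', '/' }
Conflict for E: E → - a and E → - * /
  Overlap: { '-' }
Conflict for S: S → S - and S → P / a
  Overlap: { '*', '-', '/' }

Answer: Yes. P → '*' S / P → S S a on { '*' }; P → S S a / P → E f on { '-', '/' }; E → '-' a / E → '-' '*' '/' on { '-' }; S → S '-' / S → P '/' a on { '*', '-', '/' }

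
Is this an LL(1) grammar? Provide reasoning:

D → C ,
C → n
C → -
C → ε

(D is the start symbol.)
Yes, the grammar is LL(1).

A grammar is LL(1) if for each non-terminal N with multiple productions, the predict sets of those productions are pairwise disjoint, where PREDICT(N → α) = (FIRST(α) \ {ε}) ∪ (FOLLOW(N) if α ⇒* ε).

Relevant sets:
  FOLLOW(C) = { ',' }

For C:
  PREDICT(C → n) = { 'n' }
  PREDICT(C → '-') = { '-' }
  PREDICT(C → ε) = { ',' }
D has a single production, so nothing to check there.

All predict sets are disjoint. The grammar IS LL(1).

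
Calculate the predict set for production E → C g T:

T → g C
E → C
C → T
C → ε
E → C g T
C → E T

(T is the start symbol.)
{ 'g' }

PREDICT(E → C g T) = (FIRST(RHS) \ {ε}) ∪ (FOLLOW(E) if ε ∈ FIRST(RHS), i.e. RHS ⇒* ε)
FIRST(C) = { 'g', ε }
FIRST(C g T) = { 'g' }
ε ∉ FIRST(C g T), so FOLLOW(E) is not added.
PREDICT(E → C g T) = { 'g' }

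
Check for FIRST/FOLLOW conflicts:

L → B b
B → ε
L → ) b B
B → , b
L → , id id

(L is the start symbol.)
A FIRST/FOLLOW conflict occurs when a non-terminal N has a nullable alternative N → β (β ⇒* ε) and another alternative N → α with FIRST(α) ∩ FOLLOW(N) ≠ ∅: on such a lookahead the parser cannot decide between expanding α and letting N vanish via β.

Nullable non-terminals: B.

B: nullable alternative(s) B → ε; FOLLOW(B) = { $, 'b' }
  B → ε: FIRST \ {ε} = { } — this is the only nullable alternative, skip
  B → , b: FIRST \ {ε} = { ',' } — disjoint from FOLLOW(B)

L has no nullable alternative, so no FIRST/FOLLOW check is needed there.

No FIRST/FOLLOW conflicts found.

Answer: No FIRST/FOLLOW conflicts.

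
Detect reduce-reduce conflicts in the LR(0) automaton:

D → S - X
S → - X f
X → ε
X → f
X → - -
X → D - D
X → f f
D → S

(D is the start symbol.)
Yes — I12: [X → .] vs [X → - - .]

Augment with D' → D and build the canonical LR(0) collection (I0 = CLOSURE({[D' → . D]}), then GOTO on every symbol after a dot until no new states appear). It has 15 states:
  I0: { [D → . S - X], [D → . S], [D' → . D], [S → . - X f] }  — shift
  I1: { [D → . S - X], [D → . S], [S → - . X f], [S → . - X f], [X → . - -], [X → . D - D], [X → . f f], [X → . f], [X → .] }  — shift, reduce
  I2: { [D' → D .] }  — accept
  I3: { [D → S . - X], [D → S .] }  — shift, reduce
  I4: { [D → . S - X], [D → . S], [D → S - . X], [S → . - X f], [X → . - -], [X → . D - D], [X → . f f], [X → . f], [X → .] }  — shift, reduce
  I5: { [D → . S - X], [D → . S], [S → - . X f], [S → . - X f], [X → - . -], [X → . - -], [X → . D - D], [X → . f f], [X → . f], [X → .] }  — shift, reduce
  I6: { [X → D . - D] }  — shift
  I7: { [D → S - X .] }  — reduce
  I8: { [X → f . f], [X → f .] }  — shift, reduce
  I9: { [X → f f .] }  — reduce
  I10: { [D → . S - X], [D → . S], [S → . - X f], [X → D - . D] }  — shift
  I11: { [X → D - D .] }  — reduce
  I12: { [D → . S - X], [D → . S], [S → - . X f], [S → . - X f], [X → - - .], [X → - . -], [X → . - -], [X → . D - D], [X → . f f], [X → . f], [X → .] }  — shift, 2 reduces
  I13: { [S → - X . f] }  — shift
  I14: { [S → - X f .] }  — reduce

I12 contains complete items [X → .], [X → - - .] — reduce-reduce conflict.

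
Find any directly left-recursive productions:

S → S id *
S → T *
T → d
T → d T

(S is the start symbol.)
S → S id *: LEFT RECURSIVE (starts with S)
S → T *: starts with T
T → d: starts with d
T → d T: starts with d

The grammar has direct left recursion on: S.

Answer: Yes, S is left-recursive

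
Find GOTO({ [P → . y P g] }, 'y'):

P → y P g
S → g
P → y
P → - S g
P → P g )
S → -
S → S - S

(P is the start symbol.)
{ [P → . - S g], [P → . P g )], [P → . y P g], [P → . y], [P → y . P g] }

GOTO(I, 'y') = CLOSURE({ [A → αX.β] : [A → α.Xβ] ∈ I, X = 'y' })

Items with dot before 'y', with the dot advanced:
  [P → . y P g] → [P → y . P g]
Closure of the advanced items:
  [P → y . P g] has the dot before P: add [P → . y P g], [P → . y], [P → . - S g], [P → . P g )]

GOTO = { [P → . - S g], [P → . P g )], [P → . y P g], [P → . y], [P → y . P g] }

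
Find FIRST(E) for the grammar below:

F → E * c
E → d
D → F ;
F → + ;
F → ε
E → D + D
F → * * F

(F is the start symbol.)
{ '*', '+', ';', 'd' }

To compute FIRST(E), examine every production with E on the left-hand side, reading each right-hand side left to right until a non-nullable symbol is reached.

FIRST sets of the other non-terminals involved (by the same procedure, iterated to a fixed point):
  FIRST(D) = { '*', '+', ';', 'd' }

From E → d:
  - d is a terminal: add 'd' and stop
From E → D + D:
  - D is a non-terminal: add FIRST(D) \ {ε} = { '*', '+', ';', 'd' }
    D is not nullable, so stop

Collecting: FIRST(E) = { '*', '+', ';', 'd' }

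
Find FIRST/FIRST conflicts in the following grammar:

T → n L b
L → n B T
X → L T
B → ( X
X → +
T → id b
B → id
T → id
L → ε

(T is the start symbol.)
A FIRST/FIRST conflict occurs when two productions N → α and N → β for the same non-terminal have FIRST(α) ∩ FIRST(β) ≠ ∅ (with ε ∈ FIRST of a nullable right-hand side, so two nullable alternatives also conflict).

FIRST sets of the non-terminals at (or reachable through a nullable prefix from) the front of some alternative:
  FIRST(L) = { 'n', ε }
  FIRST(T) = { 'id', 'n' }

Productions for T:
  T → n L b: FIRST = { 'n' }
  T → id b: FIRST = { 'id' }
  T → id: FIRST = { 'id' }
Productions for L:
  L → n B T: FIRST = { 'n' }
  L → ε: FIRST = { ε }
Productions for X:
  X → L T: FIRST = { 'id', 'n' }
  X → +: FIRST = { '+' }
Productions for B:
  B → ( X: FIRST = { '(' }
  B → id: FIRST = { 'id' }

Conflict for T: T → id b and T → id
  Overlap: { 'id' }

Answer: Yes. T → id b / T → id on { 'id' }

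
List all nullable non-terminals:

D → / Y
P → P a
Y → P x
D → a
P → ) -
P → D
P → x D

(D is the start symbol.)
None

A non-terminal is nullable if it can derive ε (the empty string): either it has an ε-production, or it has a production whose right-hand side consists entirely of nullable non-terminals.

There are no ε-productions, so no non-terminal can derive ε.
No non-terminals are nullable.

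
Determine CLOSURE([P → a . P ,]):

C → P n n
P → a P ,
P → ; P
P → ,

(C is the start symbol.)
To compute CLOSURE, for each item [A → α.Bβ] where B is a non-terminal, add [B → .γ] for all productions B → γ; repeat for the newly added items until nothing changes.

Start with: [P → a . P ,]
  [P → a . P ,] has the dot before P: add [P → . a P ,], [P → . ; P], [P → . ,]
No further items can be added.

CLOSURE = { [P → . ,], [P → . ; P], [P → . a P ,], [P → a . P ,] }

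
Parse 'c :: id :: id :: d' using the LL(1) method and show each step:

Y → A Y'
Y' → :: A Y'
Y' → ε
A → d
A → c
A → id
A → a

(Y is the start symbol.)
LL(1) parsing maintains a stack (initially the start symbol over $) and the input. At each step: if the stack top is a terminal, match it against the current input token; if it is a non-terminal N, replace it with the RHS of M[N, lookahead] (the unique production whose predict set contains the lookahead).

Stack is shown with the top on the left.

Stack      Input                 Action
---------------------------------------
Y $        c :: id :: id :: d $  output Y → A Y'
A Y' $     c :: id :: id :: d $  output A → c
c Y' $     c :: id :: id :: d $  match 'c'
Y' $       :: id :: id :: d $    output Y' → :: A Y'
:: A Y' $  :: id :: id :: d $    match '::'
A Y' $     id :: id :: d $       output A → id
id Y' $    id :: id :: d $       match 'id'
Y' $       :: id :: d $          output Y' → :: A Y'
:: A Y' $  :: id :: d $          match '::'
A Y' $     id :: d $             output A → id
id Y' $    id :: d $             match 'id'
Y' $       :: d $                output Y' → :: A Y'
:: A Y' $  :: d $                match '::'
A Y' $     d $                   output A → d
d Y' $     d $                   match 'd'
Y' $       $                     output Y' → ε
$          $                     accept

The string is accepted.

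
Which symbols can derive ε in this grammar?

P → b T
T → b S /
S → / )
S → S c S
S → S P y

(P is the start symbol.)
A non-terminal is nullable if it can derive ε (the empty string): either it has an ε-production, or it has a production whose right-hand side consists entirely of nullable non-terminals.

There are no ε-productions, so no non-terminal can derive ε.
No non-terminals are nullable.

Answer: None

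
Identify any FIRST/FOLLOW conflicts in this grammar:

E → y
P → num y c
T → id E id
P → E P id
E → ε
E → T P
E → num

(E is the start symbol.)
Yes. E → y with FOLLOW(E) on { 'y' }; E → T P with FOLLOW(E) on { 'id' }; E → num with FOLLOW(E) on { 'num' }

Nullable non-terminals: E.
FIRST sets used below: FIRST(T) = { 'id' }

E: nullable alternative(s) E → ε; FOLLOW(E) = { $, 'id', 'num', 'y' }
  E → y: FIRST \ {ε} = { 'y' } — overlaps FOLLOW(E) on { 'y' }: CONFLICT
  E → ε: FIRST \ {ε} = { } — this is the only nullable alternative, skip
  E → T P: FIRST \ {ε} = { 'id' } — overlaps FOLLOW(E) on { 'id' }: CONFLICT
  E → num: FIRST \ {ε} = { 'num' } — overlaps FOLLOW(E) on { 'num' }: CONFLICT

P, T have no nullable alternative, so no FIRST/FOLLOW check is needed there.

So the grammar has 3 FIRST/FOLLOW conflicts (marked CONFLICT above).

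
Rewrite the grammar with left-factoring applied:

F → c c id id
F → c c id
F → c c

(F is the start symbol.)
F → c c F'
F' → id F''
F'' → id
F'' → ε
F' → ε

Left-factoring transforms A → αβ₁ | αβ₂ into A → αA' and A' → β₁ | β₂
(α is the longest common prefix among the alternatives). Repeat until
no nonterminal has two alternatives with a common prefix.

Round 1: F has alternatives sharing prefix 'c c'. Introduce F': F → c c F'
  Add: F' → id id
  Add: F' → id
  Add: F' → ε

Round 2: F' has alternatives sharing prefix 'id'. Introduce F'': F' → id F''
  Add: F'' → id
  Add: F'' → ε

No remaining common prefixes — done.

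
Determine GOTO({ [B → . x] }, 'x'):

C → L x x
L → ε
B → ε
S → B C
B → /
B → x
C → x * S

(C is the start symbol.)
GOTO(I, 'x') = CLOSURE({ [A → αX.β] : [A → α.Xβ] ∈ I, X = 'x' })

Items with dot before 'x', with the dot advanced:
  [B → . x] → [B → x .]
Closure adds nothing (no advanced item has the dot before a non-terminal).

GOTO = { [B → x .] }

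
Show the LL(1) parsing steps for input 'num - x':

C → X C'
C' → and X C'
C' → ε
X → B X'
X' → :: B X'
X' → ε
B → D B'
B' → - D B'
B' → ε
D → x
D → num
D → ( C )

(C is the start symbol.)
Stack is shown with the top on the left.

Stack           Input      Action
---------------------------------
C $             num - x $  output C → X C'
X C' $          num - x $  output X → B X'
B X' C' $       num - x $  output B → D B'
D B' X' C' $    num - x $  output D → num
num B' X' C' $  num - x $  match 'num'
B' X' C' $      - x $      output B' → - D B'
- D B' X' C' $  - x $      match '-'
D B' X' C' $    x $        output D → x
x B' X' C' $    x $        match 'x'
B' X' C' $      $          output B' → ε
X' C' $         $          output X' → ε
C' $            $          output C' → ε
$               $          accept

The string is accepted.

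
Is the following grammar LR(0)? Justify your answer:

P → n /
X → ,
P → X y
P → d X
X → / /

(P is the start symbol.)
Yes, the grammar is LR(0)

Augment with P' → P and build the canonical LR(0) collection (I0 = CLOSURE({[P' → . P]}), then GOTO on every symbol after a dot until no new states appear). It has 11 states:
  I0: { [P → . X y], [P → . d X], [P → . n /], [P' → . P], [X → . ,], [X → . / /] }  — shift
  I1: { [X → , .] }  — reduce
  I2: { [X → / . /] }  — shift
  I3: { [P' → P .] }  — accept
  I4: { [P → X . y] }  — shift
  I5: { [P → d . X], [X → . ,], [X → . / /] }  — shift
  I6: { [P → n . /] }  — shift
  I7: { [P → n / .] }  — reduce
  I8: { [P → d X .] }  — reduce
  I9: { [P → X y .] }  — reduce
  I10: { [X → / / .] }  — reduce

Every state is either a pure shift/goto state or contains exactly one complete item and nothing to shift — no conflicts. The grammar is LR(0).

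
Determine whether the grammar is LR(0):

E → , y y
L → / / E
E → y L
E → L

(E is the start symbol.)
A grammar is LR(0) if no state in the canonical LR(0) collection has:
  - both a shift item (dot before a terminal) and a complete item (shift-reduce conflict), or
  - two or more complete items (reduce-reduce conflict; the accept item [E' → E .] counts as a complete item here).

Augment with E' → E and build the canonical LR(0) collection (I0 = CLOSURE({[E' → . E]}), then GOTO on every symbol after a dot until no new states appear). It has 11 states:
  I0: { [E → . , y y], [E → . L], [E → . y L], [E' → . E], [L → . / / E] }  — shift
  I1: { [E → , . y y] }  — shift
  I2: { [L → / . / E] }  — shift
  I3: { [E' → E .] }  — accept
  I4: { [E → L .] }  — reduce
  I5: { [E → y . L], [L → . / / E] }  — shift
  I6: { [E → y L .] }  — reduce
  I7: { [E → . , y y], [E → . L], [E → . y L], [L → . / / E], [L → / / . E] }  — shift
  I8: { [L → / / E .] }  — reduce
  I9: { [E → , y . y] }  — shift
  I10: { [E → , y y .] }  — reduce

Every state is either a pure shift/goto state or contains exactly one complete item and nothing to shift — no conflicts. The grammar is LR(0).

Answer: Yes, the grammar is LR(0)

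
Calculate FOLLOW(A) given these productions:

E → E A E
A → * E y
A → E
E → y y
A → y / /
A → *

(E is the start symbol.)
In E → E A E: A is followed by E, add FIRST(E) \ {ε} = { 'y' }

Taking the union: FOLLOW(A) = { 'y' }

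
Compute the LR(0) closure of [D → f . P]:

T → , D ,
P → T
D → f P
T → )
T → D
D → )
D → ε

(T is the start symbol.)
Start with: [D → f . P]
  [D → f . P] has the dot before P: add [P → . T]
  [P → . T] has the dot before T: add [T → . , D ,], [T → . )], [T → . D]
  [T → . D] has the dot before D: add [D → . f P], [D → . )], [D → .]
No further items can be added.

CLOSURE = { [D → . )], [D → . f P], [D → .], [D → f . P], [P → . T], [T → . )], [T → . , D ,], [T → . D] }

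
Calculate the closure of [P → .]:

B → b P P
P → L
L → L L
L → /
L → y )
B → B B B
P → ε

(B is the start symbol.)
To compute CLOSURE, for each item [A → α.Bβ] where B is a non-terminal, add [B → .γ] for all productions B → γ; repeat for the newly added items until nothing changes.

Start with: [P → .]
The dot is at the end, so nothing is added.

CLOSURE = { [P → .] }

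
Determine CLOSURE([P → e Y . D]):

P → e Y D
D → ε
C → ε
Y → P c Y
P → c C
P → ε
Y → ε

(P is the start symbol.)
Start with: [P → e Y . D]
  [P → e Y . D] has the dot before D: add [D → .]
No further items can be added.

CLOSURE = { [D → .], [P → e Y . D] }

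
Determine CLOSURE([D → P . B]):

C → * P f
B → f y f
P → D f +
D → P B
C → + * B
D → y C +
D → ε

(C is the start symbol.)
{ [B → . f y f], [D → P . B] }

Start with: [D → P . B]
  [D → P . B] has the dot before B: add [B → . f y f]
No further items can be added.

CLOSURE = { [B → . f y f], [D → P . B] }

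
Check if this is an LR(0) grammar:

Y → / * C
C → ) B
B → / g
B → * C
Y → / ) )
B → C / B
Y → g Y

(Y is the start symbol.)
Yes, the grammar is LR(0)

Augment with Y' → Y and build the canonical LR(0) collection (I0 = CLOSURE({[Y' → . Y]}), then GOTO on every symbol after a dot until no new states appear). It has 18 states:
  I0: { [Y → . / ) )], [Y → . / * C], [Y → . g Y], [Y' → . Y] }  — shift
  I1: { [Y → / . ) )], [Y → / . * C] }  — shift
  I2: { [Y' → Y .] }  — accept
  I3: { [Y → . / ) )], [Y → . / * C], [Y → . g Y], [Y → g . Y] }  — shift
  I4: { [Y → g Y .] }  — reduce
  I5: { [Y → / ) . )] }  — shift
  I6: { [C → . ) B], [Y → / * . C] }  — shift
  I7: { [B → . * C], [B → . / g], [B → . C / B], [C → ) . B], [C → . ) B] }  — shift
  I8: { [Y → / * C .] }  — reduce
  I9: { [B → * . C], [C → . ) B] }  — shift
  I10: { [B → / . g] }  — shift
  I11: { [C → ) B .] }  — reduce
  I12: { [B → C . / B] }  — shift
  I13: { [B → . * C], [B → . / g], [B → . C / B], [B → C / . B], [C → . ) B] }  — shift
  I14: { [B → C / B .] }  — reduce
  I15: { [B → / g .] }  — reduce
  I16: { [B → * C .] }  — reduce
  I17: { [Y → / ) ) .] }  — reduce

Every state is either a pure shift/goto state or contains exactly one complete item and nothing to shift — no conflicts. The grammar is LR(0).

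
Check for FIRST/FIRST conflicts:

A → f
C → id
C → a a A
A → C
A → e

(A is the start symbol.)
A FIRST/FIRST conflict occurs when two productions N → α and N → β for the same non-terminal have FIRST(α) ∩ FIRST(β) ≠ ∅ (with ε ∈ FIRST of a nullable right-hand side, so two nullable alternatives also conflict).

FIRST sets of the non-terminals at (or reachable through a nullable prefix from) the front of some alternative:
  FIRST(C) = { 'a', 'id' }

Productions for A:
  A → f: FIRST = { 'f' }
  A → C: FIRST = { 'a', 'id' }
  A → e: FIRST = { 'e' }
Productions for C:
  C → id: FIRST = { 'id' }
  C → a a A: FIRST = { 'a' }

All alternatives of each non-terminal have pairwise disjoint FIRST sets.

Answer: No FIRST/FIRST conflicts.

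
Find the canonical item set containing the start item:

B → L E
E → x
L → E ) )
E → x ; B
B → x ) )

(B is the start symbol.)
First, augment the grammar with B' → B
I₀ = CLOSURE({ [B' → . B] }):
  [B' → . B] has the dot before B: add [B → . L E], [B → . x ) )]
  [B → . L E] has the dot before L: add [L → . E ) )]
  [L → . E ) )] has the dot before E: add [E → . x], [E → . x ; B]
No further items can be added.

I₀ = { [B → . L E], [B → . x ) )], [B' → . B], [E → . x ; B], [E → . x], [L → . E ) )] }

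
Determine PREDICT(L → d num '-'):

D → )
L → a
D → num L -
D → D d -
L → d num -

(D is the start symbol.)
PREDICT(L → d num '-') = (FIRST(RHS) \ {ε}) ∪ (FOLLOW(L) if ε ∈ FIRST(RHS), i.e. RHS ⇒* ε)
FIRST(d num '-') = { 'd' }
ε ∉ FIRST(d num '-'), so FOLLOW(L) is not added.
PREDICT(L → d num '-') = { 'd' }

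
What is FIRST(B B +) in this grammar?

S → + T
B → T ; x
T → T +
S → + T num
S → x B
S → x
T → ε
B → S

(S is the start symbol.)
{ '+', ';', 'x' }

FIRST sets of the non-terminals involved (from the grammar, by fixed-point iteration):
  FIRST(B) = { '+', ';', 'x' }

To compute FIRST(B B +), process the symbols left to right:
Symbol B is a non-terminal. Add FIRST(B) \ {ε} = { '+', ';', 'x' }
B is not nullable (ε ∉ FIRST(B)), so stop here.
FIRST(B B +) = { '+', ';', 'x' }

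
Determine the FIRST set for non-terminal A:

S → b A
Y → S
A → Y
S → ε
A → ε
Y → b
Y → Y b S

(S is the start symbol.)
To compute FIRST(A), examine every production with A on the left-hand side, reading each right-hand side left to right until a non-nullable symbol is reached.

FIRST sets of the other non-terminals involved (by the same procedure, iterated to a fixed point):
  FIRST(Y) = { 'b', ε }

From A → Y:
  - Y is a non-terminal: add FIRST(Y) \ {ε} = { 'b' }
    Y is nullable and nothing follows, so the whole right-hand side can vanish: ε ∈ FIRST(A)
From A → ε:
  - ε-production, so ε ∈ FIRST(A)

Collecting: FIRST(A) = { 'b', ε }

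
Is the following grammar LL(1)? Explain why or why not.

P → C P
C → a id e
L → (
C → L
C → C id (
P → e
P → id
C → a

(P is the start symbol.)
No. Predict set conflict for C: { 'a' }

Relevant sets:
  FIRST(C) = { '(', 'a' }
  FIRST(L) = { '(' }

For P:
  PREDICT(P → C P) = { '(', 'a' }
  PREDICT(P → e) = { 'e' }
  PREDICT(P → id) = { 'id' }
For C:
  PREDICT(C → a id e) = { 'a' }
  PREDICT(C → L) = { '(' }
  PREDICT(C → C id '(') = { '(', 'a' }
  PREDICT(C → a) = { 'a' }
L has a single production, so nothing to check there.

Conflict found: Predict set conflict for C: { 'a' }
The grammar is NOT LL(1).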